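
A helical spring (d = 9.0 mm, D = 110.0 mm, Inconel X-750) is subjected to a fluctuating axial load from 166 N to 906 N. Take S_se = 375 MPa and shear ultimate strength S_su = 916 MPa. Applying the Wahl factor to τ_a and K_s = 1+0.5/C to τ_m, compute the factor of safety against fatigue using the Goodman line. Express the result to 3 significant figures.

1.52

C = D/d = 110.0/9.0 = 12.2222; K_W = (4C−1)/(4C−4)+0.615/C = 1.1171; K_s = 1+0.5/C = 1.0409
F_a = (F_max−F_min)/2 = 370 N; F_m = (F_max+F_min)/2 = 536 N
τ_a = K_W·8F_aD/(πd³) = 1.1171 × 142.17 = 158.82 MPa
τ_m = K_s·8F_mD/(πd³) = 1.0409 × 205.95 = 214.38 MPa
Goodman: 1/n_f = τ_a/S_se + τ_m/S_su = 158.82/375 + 214.38/916 = 0.42353 + 0.23404 = 0.65757
n_f = 1/0.65757 = 1.521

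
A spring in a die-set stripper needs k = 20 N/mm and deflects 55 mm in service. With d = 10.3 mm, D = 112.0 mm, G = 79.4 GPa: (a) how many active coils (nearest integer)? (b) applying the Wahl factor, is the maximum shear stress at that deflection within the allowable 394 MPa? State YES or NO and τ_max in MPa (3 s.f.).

N_a = Gd⁴/(8D³k) = (79.4×10³)(10.3⁴)/(8·112.0³·20) = 3.976 → N_a = 4
Actual rate k = Gd⁴/(8D³·4) = 19.878 N/mm
Working load F = kδ = 19.878·55 = 1093.3 N
C = 112.0/10.3 = 10.8738; K_W = (4C−1)/(4C−4)+0.615/C = 1.1325
τ_max = K_W·8FD/(πd³) = 1.1325·285.35 = 323.16 MPa
τ_max ≤ 394 MPa → acceptable

(a) 4 coils; (b) YES, τ_max = 323 MPa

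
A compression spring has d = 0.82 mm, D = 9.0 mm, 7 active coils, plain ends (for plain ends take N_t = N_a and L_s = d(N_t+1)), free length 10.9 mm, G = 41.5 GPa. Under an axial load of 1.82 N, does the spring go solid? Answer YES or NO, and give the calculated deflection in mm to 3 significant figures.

NO, δ = 3.96 mm

k = Gd⁴/(8D³N_a) = (41.5×10³)(0.82⁴)/(8·9.0³·7) = 0.45961 N/mm
N_t = 7; L_s = 0.82·8 = 6.56 mm; δ_solid = L₀ − L_s = 10.9 − 6.56 = 4.34 mm
δ = F/k = 1.82/0.45961 = 3.9599 mm
δ < δ_solid → spring does not go solid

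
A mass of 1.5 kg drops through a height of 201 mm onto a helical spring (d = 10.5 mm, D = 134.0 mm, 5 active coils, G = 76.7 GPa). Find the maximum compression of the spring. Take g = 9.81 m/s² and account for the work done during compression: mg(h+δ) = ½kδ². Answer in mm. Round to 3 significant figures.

26.3 mm

k = Gd⁴/(8D³N_a) = (76.7×10³)(10.5⁴)/(8·134.0³·5) = 9.6868 N/mm
W = mg = 1.5 × 9.81 = 14.715 N
½kδ² − Wδ − Wh = 0 → δ = (W + √(W² + 2kWh))/k
δ = (14.715 + √(216.53 + 57301.3))/9.6868 = (14.715 + 239.83)/9.6868 = 26.278 mm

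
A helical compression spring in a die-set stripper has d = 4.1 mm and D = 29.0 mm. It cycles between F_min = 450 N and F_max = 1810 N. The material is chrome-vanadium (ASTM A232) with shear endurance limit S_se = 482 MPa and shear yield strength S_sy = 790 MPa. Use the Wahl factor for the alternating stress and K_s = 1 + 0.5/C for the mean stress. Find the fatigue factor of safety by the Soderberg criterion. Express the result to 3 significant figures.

C = D/d = 29.0/4.1 = 7.0732; K_W = (4C−1)/(4C−4)+0.615/C = 1.2104; K_s = 1+0.5/C = 1.0707
F_a = (F_max−F_min)/2 = 680 N; F_m = (F_max+F_min)/2 = 1130 N
τ_a = K_W·8F_aD/(πd³) = 1.2104 × 728.61 = 881.94 MPa
τ_m = K_s·8F_mD/(πd³) = 1.0707 × 1210.8 = 1296.4 MPa
Soderberg: 1/n_f = τ_a/S_se + τ_m/S_sy = 881.94/482 + 1296.4/790 = 1.82975 + 1.64097 = 3.4707
n_f = 1/3.4707 = 0.2881

0.288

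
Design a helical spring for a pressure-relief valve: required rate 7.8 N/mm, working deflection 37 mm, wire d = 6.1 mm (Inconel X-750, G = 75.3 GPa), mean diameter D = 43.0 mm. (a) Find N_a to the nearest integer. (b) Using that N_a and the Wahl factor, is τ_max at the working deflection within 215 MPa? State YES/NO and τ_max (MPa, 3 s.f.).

(a) 21 coils; (b) YES, τ_max = 169 MPa

N_a = Gd⁴/(8D³k) = (75.3×10³)(6.1⁴)/(8·43.0³·7.8) = 21.01 → N_a = 21
Actual rate k = Gd⁴/(8D³·21) = 7.8055 N/mm
Working load F = kδ = 7.8055·37 = 288.8 N
C = 43.0/6.1 = 7.0492; K_W = (4C−1)/(4C−4)+0.615/C = 1.2112
τ_max = K_W·8FD/(πd³) = 1.2112·139.32 = 168.75 MPa
τ_max ≤ 215 MPa → acceptable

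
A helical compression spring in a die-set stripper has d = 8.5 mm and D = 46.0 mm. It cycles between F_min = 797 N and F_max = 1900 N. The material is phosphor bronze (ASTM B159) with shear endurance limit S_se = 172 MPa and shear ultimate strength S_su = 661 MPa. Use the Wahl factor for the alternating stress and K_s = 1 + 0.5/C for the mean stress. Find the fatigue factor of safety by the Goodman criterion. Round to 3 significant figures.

C = D/d = 46.0/8.5 = 5.4118; K_W = (4C−1)/(4C−4)+0.615/C = 1.2836; K_s = 1+0.5/C = 1.0924
F_a = (F_max−F_min)/2 = 551.5 N; F_m = (F_max+F_min)/2 = 1348.5 N
τ_a = K_W·8F_aD/(πd³) = 1.2836 × 105.19 = 135.03 MPa
τ_m = K_s·8F_mD/(πd³) = 1.0924 × 257.21 = 280.98 MPa
Goodman: 1/n_f = τ_a/S_se + τ_m/S_su = 135.03/172 + 280.98/661 = 0.78506 + 0.42508 = 1.2101
n_f = 1/1.2101 = 0.8264

0.826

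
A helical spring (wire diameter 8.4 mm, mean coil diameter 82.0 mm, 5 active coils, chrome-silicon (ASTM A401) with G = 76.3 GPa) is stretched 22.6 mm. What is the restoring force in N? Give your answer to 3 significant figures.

k = Gd⁴/(8D³N_a) = (76.3×10³)(8.4⁴)/(8·82.0³·5) = 17.224 N/mm
F = k·δ = 17.224 × 22.6 = 389.27 N

389 N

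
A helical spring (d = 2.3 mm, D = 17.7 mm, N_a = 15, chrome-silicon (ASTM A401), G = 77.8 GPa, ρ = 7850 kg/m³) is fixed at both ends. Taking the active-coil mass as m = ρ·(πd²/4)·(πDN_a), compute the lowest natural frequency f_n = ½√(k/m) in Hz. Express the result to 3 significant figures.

k = Gd⁴/(8D³N_a) = (77.8×10³)(2.3⁴)/(8·17.7³·15) = 3.2718 N/mm = 3271.8 N/m
Wire length L = πDN_a = π·17.7·15 = 834.09 mm
m = ρ·(πd²/4)·L = 7850 × 4.1548×10⁻⁶ m² × 0.83409 m = 0.027204 kg
f_n = ½√(k/m) = 0.5·√(3271.8/0.027204) = 0.5·√(1.2027e+05) = 173.4 Hz

173 Hz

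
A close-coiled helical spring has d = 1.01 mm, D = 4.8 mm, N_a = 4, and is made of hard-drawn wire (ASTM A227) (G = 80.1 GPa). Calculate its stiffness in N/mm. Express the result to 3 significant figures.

k = Gd⁴/(8D³N_a) = (80.1×10³ × 1.01⁴) / (8 × 4.8³ × 4)
  = 83352.4 / 3538.94 = 23.553 N/mm

23.6 N/mm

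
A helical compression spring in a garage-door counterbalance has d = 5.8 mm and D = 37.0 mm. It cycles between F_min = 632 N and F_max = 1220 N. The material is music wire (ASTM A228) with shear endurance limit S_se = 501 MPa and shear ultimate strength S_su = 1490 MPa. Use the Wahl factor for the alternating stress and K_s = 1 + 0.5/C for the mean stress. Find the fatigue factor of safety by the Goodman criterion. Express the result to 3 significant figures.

1.48

C = D/d = 37.0/5.8 = 6.3793; K_W = (4C−1)/(4C−4)+0.615/C = 1.2358; K_s = 1+0.5/C = 1.0784
F_a = (F_max−F_min)/2 = 294 N; F_m = (F_max+F_min)/2 = 926 N
τ_a = K_W·8F_aD/(πd³) = 1.2358 × 141.97 = 175.45 MPa
τ_m = K_s·8F_mD/(πd³) = 1.0784 × 447.17 = 482.21 MPa
Goodman: 1/n_f = τ_a/S_se + τ_m/S_su = 175.45/501 + 482.21/1490 = 0.35021 + 0.32363 = 0.67384
n_f = 1/0.67384 = 1.484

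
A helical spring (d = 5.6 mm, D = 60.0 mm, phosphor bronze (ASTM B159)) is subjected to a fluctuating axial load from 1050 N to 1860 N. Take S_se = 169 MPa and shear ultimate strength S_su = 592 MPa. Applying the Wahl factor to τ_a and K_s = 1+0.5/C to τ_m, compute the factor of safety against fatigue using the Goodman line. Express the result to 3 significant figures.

0.217

C = D/d = 60.0/5.6 = 10.7143; K_W = (4C−1)/(4C−4)+0.615/C = 1.1346; K_s = 1+0.5/C = 1.0467
F_a = (F_max−F_min)/2 = 405 N; F_m = (F_max+F_min)/2 = 1455 N
τ_a = K_W·8F_aD/(πd³) = 1.1346 × 352.36 = 399.79 MPa
τ_m = K_s·8F_mD/(πd³) = 1.0467 × 1265.9 = 1324.9 MPa
Goodman: 1/n_f = τ_a/S_se + τ_m/S_su = 399.79/169 + 1324.9/592 = 2.36560 + 2.23809 = 4.6037
n_f = 1/4.6037 = 0.2172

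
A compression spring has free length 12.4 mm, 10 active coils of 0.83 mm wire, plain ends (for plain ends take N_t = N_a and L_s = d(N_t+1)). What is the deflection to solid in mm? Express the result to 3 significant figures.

3.27 mm

N_t = 10; L_s = 0.83·11 = 9.13 mm
δ_solid = L₀ − L_s = 12.4 − 9.13 = 3.27 mm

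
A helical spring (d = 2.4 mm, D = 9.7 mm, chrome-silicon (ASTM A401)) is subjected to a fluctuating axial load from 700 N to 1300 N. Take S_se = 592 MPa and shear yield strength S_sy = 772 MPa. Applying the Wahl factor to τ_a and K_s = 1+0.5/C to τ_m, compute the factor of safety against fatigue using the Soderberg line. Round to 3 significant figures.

0.259

C = D/d = 9.7/2.4 = 4.0417; K_W = (4C−1)/(4C−4)+0.615/C = 1.3987; K_s = 1+0.5/C = 1.1237
F_a = (F_max−F_min)/2 = 300 N; F_m = (F_max+F_min)/2 = 1000 N
τ_a = K_W·8F_aD/(πd³) = 1.3987 × 536.04 = 749.78 MPa
τ_m = K_s·8F_mD/(πd³) = 1.1237 × 1786.8 = 2007.9 MPa
Soderberg: 1/n_f = τ_a/S_se + τ_m/S_sy = 749.78/592 + 2007.9/772 = 1.26653 + 2.60085 = 3.8674
n_f = 1/3.8674 = 0.2586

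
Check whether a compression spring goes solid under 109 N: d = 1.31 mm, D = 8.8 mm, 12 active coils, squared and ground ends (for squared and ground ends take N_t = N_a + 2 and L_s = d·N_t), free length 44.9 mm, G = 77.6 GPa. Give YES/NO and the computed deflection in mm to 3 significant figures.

k = Gd⁴/(8D³N_a) = (77.6×10³)(1.31⁴)/(8·8.8³·12) = 3.4932 N/mm
N_t = 14; L_s = 1.31·14 = 18.34 mm; δ_solid = L₀ − L_s = 44.9 − 18.34 = 26.56 mm
δ = F/k = 109/3.4932 = 31.203 mm
δ ≥ δ_solid → spring goes solid

YES, δ = 31.2 mm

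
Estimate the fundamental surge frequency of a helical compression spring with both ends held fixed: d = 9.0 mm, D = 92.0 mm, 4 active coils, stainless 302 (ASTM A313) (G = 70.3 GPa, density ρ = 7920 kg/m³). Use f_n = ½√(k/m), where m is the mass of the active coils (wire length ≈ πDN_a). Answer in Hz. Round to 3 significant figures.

k = Gd⁴/(8D³N_a) = (70.3×10³)(9.0⁴)/(8·92.0³·4) = 18.51 N/mm = 18510 N/m
Wire length L = πDN_a = π·92.0·4 = 1156.1 mm
m = ρ·(πd²/4)·L = 7920 × 63.617×10⁻⁶ m² × 1.1561 m = 0.5825 kg
f_n = ½√(k/m) = 0.5·√(18510/0.5825) = 0.5·√(31777) = 89.131 Hz

89.1 Hz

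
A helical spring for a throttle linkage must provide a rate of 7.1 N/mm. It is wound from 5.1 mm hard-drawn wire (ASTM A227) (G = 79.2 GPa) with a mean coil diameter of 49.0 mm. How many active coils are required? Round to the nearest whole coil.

8

N_a = Gd⁴/(8D³k) = (79.2×10³ × 5.1⁴)/(8 × 49.0³ × 7.1)
    = 5.35804e+07 / 6.68246e+06 = 8.018 → 8 coils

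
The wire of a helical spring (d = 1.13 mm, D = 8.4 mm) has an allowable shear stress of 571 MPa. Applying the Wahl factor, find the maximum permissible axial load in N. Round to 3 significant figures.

32.1 N

C = D/d = 8.4/1.13 = 7.4336
K_W = (4C−1)/(4C−4) + 0.615/C = 28.735/25.735 + 0.0827 = 1.1993
τ_max = K·8FD/(πd³) → F_max = τ_allow·πd³/(8DK)
F_max = 571·π·1.13³/(8·8.4·1.1993) = 2588.3/80.593 = 32.116 N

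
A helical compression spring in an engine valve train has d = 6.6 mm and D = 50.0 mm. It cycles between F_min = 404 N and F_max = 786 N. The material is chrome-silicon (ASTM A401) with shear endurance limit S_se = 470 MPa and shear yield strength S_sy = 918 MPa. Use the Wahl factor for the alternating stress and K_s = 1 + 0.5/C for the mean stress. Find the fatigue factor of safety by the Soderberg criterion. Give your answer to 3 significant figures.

1.92

C = D/d = 50.0/6.6 = 7.5758; K_W = (4C−1)/(4C−4)+0.615/C = 1.1952; K_s = 1+0.5/C = 1.0660
F_a = (F_max−F_min)/2 = 191 N; F_m = (F_max+F_min)/2 = 595 N
τ_a = K_W·8F_aD/(πd³) = 1.1952 × 84.589 = 101.1 MPa
τ_m = K_s·8F_mD/(πd³) = 1.0660 × 263.51 = 280.9 MPa
Soderberg: 1/n_f = τ_a/S_se + τ_m/S_sy = 101.1/470 + 280.9/918 = 0.21511 + 0.30599 = 0.52111
n_f = 1/0.52111 = 1.919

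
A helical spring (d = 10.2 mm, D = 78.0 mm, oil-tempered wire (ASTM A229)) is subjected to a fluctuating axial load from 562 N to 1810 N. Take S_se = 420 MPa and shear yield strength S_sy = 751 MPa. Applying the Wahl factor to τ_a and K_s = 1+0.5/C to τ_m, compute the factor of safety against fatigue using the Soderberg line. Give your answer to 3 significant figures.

C = D/d = 78.0/10.2 = 7.6471; K_W = (4C−1)/(4C−4)+0.615/C = 1.1933; K_s = 1+0.5/C = 1.0654
F_a = (F_max−F_min)/2 = 624 N; F_m = (F_max+F_min)/2 = 1186 N
τ_a = K_W·8F_aD/(πd³) = 1.1933 × 116.79 = 139.36 MPa
τ_m = K_s·8F_mD/(πd³) = 1.0654 × 221.98 = 236.5 MPa
Soderberg: 1/n_f = τ_a/S_se + τ_m/S_sy = 139.36/420 + 236.5/751 = 0.33182 + 0.31491 = 0.64673
n_f = 1/0.64673 = 1.546

1.55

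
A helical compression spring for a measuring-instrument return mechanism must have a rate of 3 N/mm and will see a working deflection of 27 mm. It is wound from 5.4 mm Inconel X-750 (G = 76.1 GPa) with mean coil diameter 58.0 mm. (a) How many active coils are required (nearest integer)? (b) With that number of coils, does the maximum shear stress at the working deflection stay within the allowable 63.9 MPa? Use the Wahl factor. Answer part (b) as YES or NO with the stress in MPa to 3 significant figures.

N_a = Gd⁴/(8D³k) = (76.1×10³)(5.4⁴)/(8·58.0³·3) = 13.82 → N_a = 14
Actual rate k = Gd⁴/(8D³·14) = 2.9611 N/mm
Working load F = kδ = 2.9611·27 = 79.951 N
C = 58.0/5.4 = 10.7407; K_W = (4C−1)/(4C−4)+0.615/C = 1.1343
τ_max = K_W·8FD/(πd³) = 1.1343·74.991 = 85.059 MPa
τ_max > 63.9 MPa → exceeds allowable

(a) 14 coils; (b) NO, τ_max = 85.1 MPa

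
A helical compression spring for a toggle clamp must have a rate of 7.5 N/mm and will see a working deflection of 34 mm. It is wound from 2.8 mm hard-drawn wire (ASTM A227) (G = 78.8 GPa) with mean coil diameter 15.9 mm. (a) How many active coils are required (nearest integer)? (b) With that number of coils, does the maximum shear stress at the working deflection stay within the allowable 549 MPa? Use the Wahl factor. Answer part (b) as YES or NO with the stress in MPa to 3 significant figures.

(a) 20 coils; (b) NO, τ_max = 599 MPa

N_a = Gd⁴/(8D³k) = (78.8×10³)(2.8⁴)/(8·15.9³·7.5) = 20.08 → N_a = 20
Actual rate k = Gd⁴/(8D³·20) = 7.5309 N/mm
Working load F = kδ = 7.5309·34 = 256.05 N
C = 15.9/2.8 = 5.6786; K_W = (4C−1)/(4C−4)+0.615/C = 1.2686
τ_max = K_W·8FD/(πd³) = 1.2686·472.27 = 599.12 MPa
τ_max > 549 MPa → exceeds allowable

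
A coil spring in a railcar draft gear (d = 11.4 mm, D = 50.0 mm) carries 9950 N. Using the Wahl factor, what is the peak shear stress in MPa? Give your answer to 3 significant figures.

Spring index C = D/d = 50.0/11.4 = 4.3860
K_W = (4C−1)/(4C−4) + 0.615/C = 16.544/13.544 + 0.1402 = 1.3617
τ₀ = 8FD/(πd³) = 8·9950·50.0/(π·11.4³) = 3.98e+06/4654.4 = 855.1 MPa
τ_max = K·τ₀ = 1.3617 × 855.1 = 1164.4 MPa

1160 MPa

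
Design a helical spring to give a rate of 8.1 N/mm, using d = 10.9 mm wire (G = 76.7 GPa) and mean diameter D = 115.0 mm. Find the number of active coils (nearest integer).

11

N_a = Gd⁴/(8D³k) = (76.7×10³ × 10.9⁴)/(8 × 115.0³ × 8.1)
    = 1.08268e+09 / 9.85527e+07 = 10.99 → 11 coils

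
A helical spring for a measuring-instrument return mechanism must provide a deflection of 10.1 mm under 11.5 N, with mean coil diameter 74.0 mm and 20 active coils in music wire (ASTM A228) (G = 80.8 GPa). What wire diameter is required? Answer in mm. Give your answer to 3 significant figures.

5.50 mm

Required rate k = F/δ = 11.5/10.1 = 1.1386 N/mm
d = (8D³N_a·k / G)^(1/4) = (8·74.0³·20·1.1386 / (80.8×10³))^0.25
  = (913.65)^0.25 = 5.4979 mm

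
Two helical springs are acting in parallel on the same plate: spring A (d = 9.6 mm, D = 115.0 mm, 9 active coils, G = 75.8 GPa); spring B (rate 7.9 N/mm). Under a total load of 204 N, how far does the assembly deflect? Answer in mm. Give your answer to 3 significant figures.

14.8 mm

k_A = Gd⁴/(8D³N_a) = (75.8×10³)(9.6⁴)/(8·115.0³·9) = 5.8793 N/mm
Parallel: k_eq = 5.8793 + 7.9 = 13.779 N/mm
δ = F/k_eq = 204/13.779 = 14.805 mm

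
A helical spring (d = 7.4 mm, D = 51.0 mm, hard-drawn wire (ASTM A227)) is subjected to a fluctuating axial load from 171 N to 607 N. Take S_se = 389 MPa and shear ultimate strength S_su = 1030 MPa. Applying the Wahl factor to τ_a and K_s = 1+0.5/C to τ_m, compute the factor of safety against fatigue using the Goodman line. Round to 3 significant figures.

C = D/d = 51.0/7.4 = 6.8919; K_W = (4C−1)/(4C−4)+0.615/C = 1.2165; K_s = 1+0.5/C = 1.0725
F_a = (F_max−F_min)/2 = 218 N; F_m = (F_max+F_min)/2 = 389 N
τ_a = K_W·8F_aD/(πd³) = 1.2165 × 69.867 = 84.995 MPa
τ_m = K_s·8F_mD/(πd³) = 1.0725 × 124.67 = 133.72 MPa
Goodman: 1/n_f = τ_a/S_se + τ_m/S_su = 84.995/389 + 133.72/1030 = 0.21850 + 0.12982 = 0.34832
n_f = 1/0.34832 = 2.871

2.87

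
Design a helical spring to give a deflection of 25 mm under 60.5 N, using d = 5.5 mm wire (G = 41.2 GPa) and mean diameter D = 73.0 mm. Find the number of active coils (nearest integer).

5

Required rate k = F/δ = 60.5/25 = 2.42 N/mm
N_a = Gd⁴/(8D³k) = (41.2×10³ × 5.5⁴)/(8 × 73.0³ × 2.42)
    = 3.77006e+07 / 7.53137e+06 = 5.006 → 5 coils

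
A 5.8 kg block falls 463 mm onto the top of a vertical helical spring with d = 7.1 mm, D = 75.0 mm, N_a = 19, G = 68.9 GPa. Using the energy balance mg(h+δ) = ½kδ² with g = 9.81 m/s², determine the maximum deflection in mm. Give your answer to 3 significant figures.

161 mm

k = Gd⁴/(8D³N_a) = (68.9×10³)(7.1⁴)/(8·75.0³·19) = 2.7304 N/mm
W = mg = 5.8 × 9.81 = 56.898 N
½kδ² − Wδ − Wh = 0 → δ = (W + √(W² + 2kWh))/k
δ = (56.898 + √(3237.4 + 143858))/2.7304 = (56.898 + 383.53)/2.7304 = 161.31 mm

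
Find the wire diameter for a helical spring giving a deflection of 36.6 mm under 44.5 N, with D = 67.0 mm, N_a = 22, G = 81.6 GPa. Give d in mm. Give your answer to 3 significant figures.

5.30 mm

Required rate k = F/δ = 44.5/36.6 = 1.2158 N/mm
d = (8D³N_a·k / G)^(1/4) = (8·67.0³·22·1.2158 / (81.6×10³))^0.25
  = (788.73)^0.25 = 5.2995 mm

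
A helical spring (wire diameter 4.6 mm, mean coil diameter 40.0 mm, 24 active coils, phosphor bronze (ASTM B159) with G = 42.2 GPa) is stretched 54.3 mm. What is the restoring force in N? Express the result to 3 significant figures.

k = Gd⁴/(8D³N_a) = (42.2×10³)(4.6⁴)/(8·40.0³·24) = 1.5377 N/mm
F = k·δ = 1.5377 × 54.3 = 83.495 N

83.5 N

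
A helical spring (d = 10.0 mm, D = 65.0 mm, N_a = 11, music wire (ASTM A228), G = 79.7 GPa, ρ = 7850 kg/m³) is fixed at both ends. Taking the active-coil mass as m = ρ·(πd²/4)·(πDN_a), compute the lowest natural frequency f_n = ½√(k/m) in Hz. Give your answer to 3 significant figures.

k = Gd⁴/(8D³N_a) = (79.7×10³)(10.0⁴)/(8·65.0³·11) = 32.979 N/mm = 32979 N/m
Wire length L = πDN_a = π·65.0·11 = 2246.2 mm
m = ρ·(πd²/4)·L = 7850 × 78.54×10⁻⁶ m² × 2.2462 m = 1.3849 kg
f_n = ½√(k/m) = 0.5·√(32979/1.3849) = 0.5·√(23813) = 77.158 Hz

77.2 Hz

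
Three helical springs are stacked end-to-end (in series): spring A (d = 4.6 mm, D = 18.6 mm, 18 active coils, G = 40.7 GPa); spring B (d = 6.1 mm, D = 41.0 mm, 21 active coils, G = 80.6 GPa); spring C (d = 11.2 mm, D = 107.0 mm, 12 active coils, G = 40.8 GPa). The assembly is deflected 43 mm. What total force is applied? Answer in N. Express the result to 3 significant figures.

127 N

k_A = Gd⁴/(8D³N_a) = (40.7×10³)(4.6⁴)/(8·18.6³·18) = 19.666 N/mm
k_B = Gd⁴/(8D³N_a) = (80.6×10³)(6.1⁴)/(8·41.0³·21) = 9.6381 N/mm
k_C = Gd⁴/(8D³N_a) = (40.8×10³)(11.2⁴)/(8·107.0³·12) = 5.459 N/mm
Series: 1/k_eq = 1/19.666 + 1/9.6381 + 1/5.459 = 0.33779; k_eq = 2.9604 N/mm
F = k_eq·δ = 2.9604·43 = 127.3 N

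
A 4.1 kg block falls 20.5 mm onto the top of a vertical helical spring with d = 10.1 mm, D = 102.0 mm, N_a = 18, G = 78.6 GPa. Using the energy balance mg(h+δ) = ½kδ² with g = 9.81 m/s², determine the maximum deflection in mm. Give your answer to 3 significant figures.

k = Gd⁴/(8D³N_a) = (78.6×10³)(10.1⁴)/(8·102.0³·18) = 5.3524 N/mm
W = mg = 4.1 × 9.81 = 40.221 N
½kδ² − Wδ − Wh = 0 → δ = (W + √(W² + 2kWh))/k
δ = (40.221 + √(1617.7 + 8826.36))/5.3524 = (40.221 + 102.2)/5.3524 = 26.608 mm

26.6 mm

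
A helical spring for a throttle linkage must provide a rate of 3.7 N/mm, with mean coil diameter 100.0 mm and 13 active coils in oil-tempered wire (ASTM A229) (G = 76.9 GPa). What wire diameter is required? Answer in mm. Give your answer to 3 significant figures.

d = (8D³N_a·k / G)^(1/4) = (8·100.0³·13·3.7 / (76.9×10³))^0.25
  = (5003.9)^0.25 = 8.4106 mm

8.41 mm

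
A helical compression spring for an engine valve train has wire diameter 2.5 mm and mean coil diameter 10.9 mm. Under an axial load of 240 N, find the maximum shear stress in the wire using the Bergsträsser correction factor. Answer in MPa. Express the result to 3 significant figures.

574 MPa

Spring index C = D/d = 10.9/2.5 = 4.3600
K_B = (4C+2)/(4C−3) = 19.440/14.440 = 1.3463
τ₀ = 8FD/(πd³) = 8·240·10.9/(π·2.5³) = 20928/49.087 = 426.34 MPa
τ_max = K·τ₀ = 1.3463 × 426.34 = 573.97 MPa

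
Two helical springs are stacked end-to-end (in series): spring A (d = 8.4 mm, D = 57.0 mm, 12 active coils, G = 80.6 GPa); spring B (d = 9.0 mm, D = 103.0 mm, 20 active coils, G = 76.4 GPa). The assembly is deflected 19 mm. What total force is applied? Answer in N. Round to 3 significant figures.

k_A = Gd⁴/(8D³N_a) = (80.6×10³)(8.4⁴)/(8·57.0³·12) = 22.571 N/mm
k_B = Gd⁴/(8D³N_a) = (76.4×10³)(9.0⁴)/(8·103.0³·20) = 2.867 N/mm
Series: 1/k_eq = 1/22.571 + 1/2.867 = 0.3931; k_eq = 2.5439 N/mm
F = k_eq·δ = 2.5439·19 = 48.334 N

48.3 N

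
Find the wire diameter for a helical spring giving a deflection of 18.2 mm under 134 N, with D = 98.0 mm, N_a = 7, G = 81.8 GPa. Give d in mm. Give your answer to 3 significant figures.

8.30 mm

Required rate k = F/δ = 134/18.2 = 7.3626 N/mm
d = (8D³N_a·k / G)^(1/4) = (8·98.0³·7·7.3626 / (81.8×10³))^0.25
  = (4744)^0.25 = 8.2992 mm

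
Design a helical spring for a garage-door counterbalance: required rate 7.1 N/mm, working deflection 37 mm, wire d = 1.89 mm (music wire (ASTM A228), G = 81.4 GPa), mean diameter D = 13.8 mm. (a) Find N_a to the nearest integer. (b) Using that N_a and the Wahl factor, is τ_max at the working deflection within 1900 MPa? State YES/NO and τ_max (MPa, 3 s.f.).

N_a = Gd⁴/(8D³k) = (81.4×10³)(1.89⁴)/(8·13.8³·7.1) = 6.958 → N_a = 7
Actual rate k = Gd⁴/(8D³·7) = 7.0574 N/mm
Working load F = kδ = 7.0574·37 = 261.12 N
C = 13.8/1.89 = 7.3016; K_W = (4C−1)/(4C−4)+0.615/C = 1.2032
τ_max = K_W·8FD/(πd³) = 1.2032·1359.2 = 1635.4 MPa
τ_max ≤ 1900 MPa → acceptable

(a) 7 coils; (b) YES, τ_max = 1640 MPa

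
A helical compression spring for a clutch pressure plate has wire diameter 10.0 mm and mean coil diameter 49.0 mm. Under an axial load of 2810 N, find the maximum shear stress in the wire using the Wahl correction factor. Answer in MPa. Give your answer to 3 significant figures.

Spring index C = D/d = 49.0/10.0 = 4.9000
K_W = (4C−1)/(4C−4) + 0.615/C = 18.600/15.600 + 0.1255 = 1.3178
τ₀ = 8FD/(πd³) = 8·2810·49.0/(π·10.0³) = 1.10152e+06/3141.6 = 350.62 MPa
τ_max = K·τ₀ = 1.3178 × 350.62 = 462.06 MPa

462 MPa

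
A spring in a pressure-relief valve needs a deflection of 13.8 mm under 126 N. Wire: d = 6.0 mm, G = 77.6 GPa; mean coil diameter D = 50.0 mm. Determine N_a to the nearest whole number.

11

Required rate k = F/δ = 126/13.8 = 9.1304 N/mm
N_a = Gd⁴/(8D³k) = (77.6×10³ × 6.0⁴)/(8 × 50.0³ × 9.1304)
    = 1.0057e+08 / 9.13043e+06 = 11.01 → 11 coils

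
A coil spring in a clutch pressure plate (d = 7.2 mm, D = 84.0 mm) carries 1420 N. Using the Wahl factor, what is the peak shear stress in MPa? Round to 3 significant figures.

914 MPa

Spring index C = D/d = 84.0/7.2 = 11.6667
K_W = (4C−1)/(4C−4) + 0.615/C = 45.667/42.667 + 0.0527 = 1.1230
τ₀ = 8FD/(πd³) = 8·1420·84.0/(π·7.2³) = 954240/1172.6 = 813.79 MPa
τ_max = K·τ₀ = 1.1230 × 813.79 = 913.9 MPa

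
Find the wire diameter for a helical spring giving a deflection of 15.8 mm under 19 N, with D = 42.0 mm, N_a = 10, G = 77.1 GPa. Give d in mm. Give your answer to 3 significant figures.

3.10 mm

Required rate k = F/δ = 19/15.8 = 1.2025 N/mm
d = (8D³N_a·k / G)^(1/4) = (8·42.0³·10·1.2025 / (77.1×10³))^0.25
  = (92.444)^0.25 = 3.1008 mm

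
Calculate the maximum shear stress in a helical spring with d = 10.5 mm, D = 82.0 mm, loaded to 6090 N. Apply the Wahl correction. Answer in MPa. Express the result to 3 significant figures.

1310 MPa

Spring index C = D/d = 82.0/10.5 = 7.8095
K_W = (4C−1)/(4C−4) + 0.615/C = 30.238/27.238 + 0.0788 = 1.1889
τ₀ = 8FD/(πd³) = 8·6090·82.0/(π·10.5³) = 3.99504e+06/3636.8 = 1098.5 MPa
τ_max = K·τ₀ = 1.1889 × 1098.5 = 1306 MPa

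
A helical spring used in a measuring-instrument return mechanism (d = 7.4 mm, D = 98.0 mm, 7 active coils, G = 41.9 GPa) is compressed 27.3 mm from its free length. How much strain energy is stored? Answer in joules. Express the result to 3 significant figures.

0.888 J

k = Gd⁴/(8D³N_a) = (41.9×10³)(7.4⁴)/(8·98.0³·7) = 2.3838 N/mm
U = ½kδ² = 0.5 × 2.3838 × 27.3² = 888.32 N·mm = 0.88832 J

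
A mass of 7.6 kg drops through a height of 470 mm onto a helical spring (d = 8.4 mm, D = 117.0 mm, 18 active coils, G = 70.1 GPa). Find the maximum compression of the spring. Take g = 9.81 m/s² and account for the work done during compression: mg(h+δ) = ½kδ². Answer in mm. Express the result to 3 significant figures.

270 mm

k = Gd⁴/(8D³N_a) = (70.1×10³)(8.4⁴)/(8·117.0³·18) = 1.5133 N/mm
W = mg = 7.6 × 9.81 = 74.556 N
½kδ² − Wδ − Wh = 0 → δ = (W + √(W² + 2kWh))/k
δ = (74.556 + √(5558.6 + 106054))/1.5133 = (74.556 + 334.08)/1.5133 = 270.04 mm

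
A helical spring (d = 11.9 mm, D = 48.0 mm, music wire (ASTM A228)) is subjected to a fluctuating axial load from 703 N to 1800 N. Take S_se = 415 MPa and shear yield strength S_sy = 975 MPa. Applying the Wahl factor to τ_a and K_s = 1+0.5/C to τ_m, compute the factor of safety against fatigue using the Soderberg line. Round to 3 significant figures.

4.19

C = D/d = 48.0/11.9 = 4.0336; K_W = (4C−1)/(4C−4)+0.615/C = 1.3997; K_s = 1+0.5/C = 1.1240
F_a = (F_max−F_min)/2 = 548.5 N; F_m = (F_max+F_min)/2 = 1251.5 N
τ_a = K_W·8F_aD/(πd³) = 1.3997 × 39.785 = 55.687 MPa
τ_m = K_s·8F_mD/(πd³) = 1.1240 × 90.776 = 102.03 MPa
Soderberg: 1/n_f = τ_a/S_se + τ_m/S_sy = 55.687/415 + 102.03/975 = 0.13418 + 0.10464 = 0.23883
n_f = 1/0.23883 = 4.187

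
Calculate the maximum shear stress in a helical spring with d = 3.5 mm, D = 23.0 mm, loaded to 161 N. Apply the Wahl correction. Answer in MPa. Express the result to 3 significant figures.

270 MPa

Spring index C = D/d = 23.0/3.5 = 6.5714
K_W = (4C−1)/(4C−4) + 0.615/C = 25.286/22.286 + 0.0936 = 1.2282
τ₀ = 8FD/(πd³) = 8·161·23.0/(π·3.5³) = 29624/134.7 = 219.93 MPa
τ_max = K·τ₀ = 1.2282 × 219.93 = 270.12 MPa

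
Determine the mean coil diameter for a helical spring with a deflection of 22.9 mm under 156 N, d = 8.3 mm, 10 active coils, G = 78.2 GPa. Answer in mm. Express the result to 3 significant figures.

88.0 mm

Required rate k = F/δ = 156/22.9 = 6.8122 N/mm
D = (Gd⁴/(8N_a·k))^(1/3) = (78.2×10³·8.3⁴/(8·10·6.8122))^(1/3)
  = (680989)^(1/3) = 87.9792 mm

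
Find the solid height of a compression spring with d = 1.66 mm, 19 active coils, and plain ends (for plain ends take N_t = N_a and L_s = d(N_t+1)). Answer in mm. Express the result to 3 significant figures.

plain ends: N_t = N_a = 19
L_s = d·(N_t+1) = 1.66 × 20 = 33.2 mm

33.2 mm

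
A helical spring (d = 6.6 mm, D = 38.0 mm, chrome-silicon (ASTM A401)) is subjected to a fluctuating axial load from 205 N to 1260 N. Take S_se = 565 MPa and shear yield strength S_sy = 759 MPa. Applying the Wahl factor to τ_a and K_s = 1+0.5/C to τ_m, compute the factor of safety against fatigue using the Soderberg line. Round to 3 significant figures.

1.33

C = D/d = 38.0/6.6 = 5.7576; K_W = (4C−1)/(4C−4)+0.615/C = 1.2645; K_s = 1+0.5/C = 1.0868
F_a = (F_max−F_min)/2 = 527.5 N; F_m = (F_max+F_min)/2 = 732.5 N
τ_a = K_W·8F_aD/(πd³) = 1.2645 × 177.55 = 224.5 MPa
τ_m = K_s·8F_mD/(πd³) = 1.0868 × 246.55 = 267.96 MPa
Soderberg: 1/n_f = τ_a/S_se + τ_m/S_sy = 224.5/565 + 267.96/759 = 0.39735 + 0.35304 = 0.75039
n_f = 1/0.75039 = 1.333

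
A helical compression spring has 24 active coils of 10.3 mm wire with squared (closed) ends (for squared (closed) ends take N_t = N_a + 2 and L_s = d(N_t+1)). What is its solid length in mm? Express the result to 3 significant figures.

squared (closed) ends: N_t = N_a + 2 = 24 + 2 = 26
L_s = d·(N_t+1) = 10.3 × 27 = 278.1 mm

278 mm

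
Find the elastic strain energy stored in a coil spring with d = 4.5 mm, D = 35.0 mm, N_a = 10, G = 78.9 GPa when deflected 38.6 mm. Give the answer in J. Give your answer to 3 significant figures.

k = Gd⁴/(8D³N_a) = (78.9×10³)(4.5⁴)/(8·35.0³·10) = 9.4326 N/mm
U = ½kδ² = 0.5 × 9.4326 × 38.6² = 7027.1 N·mm = 7.0271 J

7.03 J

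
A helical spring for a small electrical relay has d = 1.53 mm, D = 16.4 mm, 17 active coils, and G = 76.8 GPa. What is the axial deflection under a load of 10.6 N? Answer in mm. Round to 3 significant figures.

15.1 mm

k = Gd⁴/(8D³N_a) = (76.8×10³)(1.53⁴)/(8·16.4³·17) = 0.70155 N/mm
δ = F/k = 10.6 / 0.70155 = 15.109 mm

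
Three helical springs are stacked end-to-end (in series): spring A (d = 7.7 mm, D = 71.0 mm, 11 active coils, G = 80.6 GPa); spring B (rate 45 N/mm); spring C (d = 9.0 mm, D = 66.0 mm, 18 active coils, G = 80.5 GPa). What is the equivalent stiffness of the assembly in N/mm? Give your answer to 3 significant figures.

k_A = Gd⁴/(8D³N_a) = (80.6×10³)(7.7⁴)/(8·71.0³·11) = 8.9958 N/mm
k_C = Gd⁴/(8D³N_a) = (80.5×10³)(9.0⁴)/(8·66.0³·18) = 12.758 N/mm
Series: 1/k_eq = 1/8.9958 + 1/45 + 1/12.758 = 0.21177; k_eq = 4.7221 N/mm

4.72 N/mm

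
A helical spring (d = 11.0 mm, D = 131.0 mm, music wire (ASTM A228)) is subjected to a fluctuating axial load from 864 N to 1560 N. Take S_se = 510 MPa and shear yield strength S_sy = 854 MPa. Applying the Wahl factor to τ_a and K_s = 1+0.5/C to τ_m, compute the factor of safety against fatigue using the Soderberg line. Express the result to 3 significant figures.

C = D/d = 131.0/11.0 = 11.9091; K_W = (4C−1)/(4C−4)+0.615/C = 1.1204; K_s = 1+0.5/C = 1.0420
F_a = (F_max−F_min)/2 = 348 N; F_m = (F_max+F_min)/2 = 1212 N
τ_a = K_W·8F_aD/(πd³) = 1.1204 × 87.219 = 97.72 MPa
τ_m = K_s·8F_mD/(πd³) = 1.0420 × 303.76 = 316.52 MPa
Soderberg: 1/n_f = τ_a/S_se + τ_m/S_sy = 97.72/510 + 316.52/854 = 0.19161 + 0.37063 = 0.56224
n_f = 1/0.56224 = 1.779

1.78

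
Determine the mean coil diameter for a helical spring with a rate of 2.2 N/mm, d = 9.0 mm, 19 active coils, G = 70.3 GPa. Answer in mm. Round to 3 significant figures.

D = (Gd⁴/(8N_a·k))^(1/3) = (70.3×10³·9.0⁴/(8·19·2.2))^(1/3)
  = (1.3793e+06)^(1/3) = 111.3148 mm

111 mm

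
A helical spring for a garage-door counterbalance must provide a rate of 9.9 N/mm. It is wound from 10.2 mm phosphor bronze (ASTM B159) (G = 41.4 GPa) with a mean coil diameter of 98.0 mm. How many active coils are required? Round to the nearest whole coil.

N_a = Gd⁴/(8D³k) = (41.4×10³ × 10.2⁴)/(8 × 98.0³ × 9.9)
    = 4.48127e+08 / 7.45424e+07 = 6.012 → 6 coils

6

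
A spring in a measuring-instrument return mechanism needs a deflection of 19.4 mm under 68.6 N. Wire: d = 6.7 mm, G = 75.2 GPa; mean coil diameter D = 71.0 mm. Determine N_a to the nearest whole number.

15

Required rate k = F/δ = 68.6/19.4 = 3.5361 N/mm
N_a = Gd⁴/(8D³k) = (75.2×10³ × 6.7⁴)/(8 × 71.0³ × 3.5361)
    = 1.51536e+08 / 1.01248e+07 = 14.97 → 15 coils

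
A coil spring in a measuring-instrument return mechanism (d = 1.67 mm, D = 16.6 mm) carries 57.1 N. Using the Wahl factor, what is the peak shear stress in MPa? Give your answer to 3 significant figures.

594 MPa

Spring index C = D/d = 16.6/1.67 = 9.9401
K_W = (4C−1)/(4C−4) + 0.615/C = 38.760/35.760 + 0.0619 = 1.1458
τ₀ = 8FD/(πd³) = 8·57.1·16.6/(π·1.67³) = 7582.88/14.632 = 518.24 MPa
τ_max = K·τ₀ = 1.1458 × 518.24 = 593.79 MPa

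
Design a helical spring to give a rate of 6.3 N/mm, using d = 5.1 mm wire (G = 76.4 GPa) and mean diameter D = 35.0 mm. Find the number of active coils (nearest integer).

24

N_a = Gd⁴/(8D³k) = (76.4×10³ × 5.1⁴)/(8 × 35.0³ × 6.3)
    = 5.16861e+07 / 2.1609e+06 = 23.92 → 24 coils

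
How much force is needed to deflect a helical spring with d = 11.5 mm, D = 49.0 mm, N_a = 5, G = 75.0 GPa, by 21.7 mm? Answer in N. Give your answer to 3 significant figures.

6050 N

k = Gd⁴/(8D³N_a) = (75.0×10³)(11.5⁴)/(8·49.0³·5) = 278.74 N/mm
F = k·δ = 278.74 × 21.7 = 6048.7 N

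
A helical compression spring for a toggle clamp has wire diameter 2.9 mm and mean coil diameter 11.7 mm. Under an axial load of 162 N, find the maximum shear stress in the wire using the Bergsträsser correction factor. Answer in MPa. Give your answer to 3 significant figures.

273 MPa

Spring index C = D/d = 11.7/2.9 = 4.0345
K_B = (4C+2)/(4C−3) = 18.138/13.138 = 1.3806
τ₀ = 8FD/(πd³) = 8·162·11.7/(π·2.9³) = 15163.2/76.62 = 197.9 MPa
τ_max = K·τ₀ = 1.3806 × 197.9 = 273.22 MPa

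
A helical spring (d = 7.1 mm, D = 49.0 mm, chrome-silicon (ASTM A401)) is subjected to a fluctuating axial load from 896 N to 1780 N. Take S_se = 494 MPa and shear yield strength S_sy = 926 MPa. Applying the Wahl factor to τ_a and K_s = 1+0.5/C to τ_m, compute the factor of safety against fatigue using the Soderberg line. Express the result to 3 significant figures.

C = D/d = 49.0/7.1 = 6.9014; K_W = (4C−1)/(4C−4)+0.615/C = 1.2162; K_s = 1+0.5/C = 1.0724
F_a = (F_max−F_min)/2 = 442 N; F_m = (F_max+F_min)/2 = 1338 N
τ_a = K_W·8F_aD/(πd³) = 1.2162 × 154.09 = 187.41 MPa
τ_m = K_s·8F_mD/(πd³) = 1.0724 × 466.46 = 500.26 MPa
Soderberg: 1/n_f = τ_a/S_se + τ_m/S_sy = 187.41/494 + 500.26/926 = 0.37937 + 0.54024 = 0.9196
n_f = 1/0.9196 = 1.087

1.09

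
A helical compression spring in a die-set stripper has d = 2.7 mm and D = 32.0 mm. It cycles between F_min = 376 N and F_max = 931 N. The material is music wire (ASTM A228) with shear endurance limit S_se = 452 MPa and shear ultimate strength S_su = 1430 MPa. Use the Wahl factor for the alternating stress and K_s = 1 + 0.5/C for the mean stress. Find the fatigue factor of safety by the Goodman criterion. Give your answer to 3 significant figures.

C = D/d = 32.0/2.7 = 11.8519; K_W = (4C−1)/(4C−4)+0.615/C = 1.1210; K_s = 1+0.5/C = 1.0422
F_a = (F_max−F_min)/2 = 277.5 N; F_m = (F_max+F_min)/2 = 653.5 N
τ_a = K_W·8F_aD/(πd³) = 1.1210 × 1148.8 = 1287.9 MPa
τ_m = K_s·8F_mD/(πd³) = 1.0422 × 2705.5 = 2819.6 MPa
Goodman: 1/n_f = τ_a/S_se + τ_m/S_su = 1287.9/452 + 2819.6/1430 = 2.84925 + 1.97176 = 4.821
n_f = 1/4.821 = 0.2074

0.207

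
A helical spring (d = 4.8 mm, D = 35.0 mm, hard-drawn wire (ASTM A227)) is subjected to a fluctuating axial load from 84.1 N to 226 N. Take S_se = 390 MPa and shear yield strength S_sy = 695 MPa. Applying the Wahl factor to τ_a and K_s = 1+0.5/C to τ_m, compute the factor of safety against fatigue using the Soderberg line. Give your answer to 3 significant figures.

C = D/d = 35.0/4.8 = 7.2917; K_W = (4C−1)/(4C−4)+0.615/C = 1.2035; K_s = 1+0.5/C = 1.0686
F_a = (F_max−F_min)/2 = 70.95 N; F_m = (F_max+F_min)/2 = 155.05 N
τ_a = K_W·8F_aD/(πd³) = 1.2035 × 57.179 = 68.818 MPa
τ_m = K_s·8F_mD/(πd³) = 1.0686 × 124.96 = 133.52 MPa
Soderberg: 1/n_f = τ_a/S_se + τ_m/S_sy = 68.818/390 + 133.52/695 = 0.17646 + 0.19212 = 0.36858
n_f = 1/0.36858 = 2.713

2.71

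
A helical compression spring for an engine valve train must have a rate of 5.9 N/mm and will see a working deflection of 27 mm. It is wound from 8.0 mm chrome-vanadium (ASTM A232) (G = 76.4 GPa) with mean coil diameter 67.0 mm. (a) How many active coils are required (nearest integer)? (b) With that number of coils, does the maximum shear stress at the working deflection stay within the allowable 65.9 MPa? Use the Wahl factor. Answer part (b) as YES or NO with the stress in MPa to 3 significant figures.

(a) 22 coils; (b) YES, τ_max = 62.5 MPa

N_a = Gd⁴/(8D³k) = (76.4×10³)(8.0⁴)/(8·67.0³·5.9) = 22.04 → N_a = 22
Actual rate k = Gd⁴/(8D³·22) = 5.9118 N/mm
Working load F = kδ = 5.9118·27 = 159.62 N
C = 67.0/8.0 = 8.3750; K_W = (4C−1)/(4C−4)+0.615/C = 1.1751
τ_max = K_W·8FD/(πd³) = 1.1751·53.189 = 62.504 MPa
τ_max ≤ 65.9 MPa → acceptable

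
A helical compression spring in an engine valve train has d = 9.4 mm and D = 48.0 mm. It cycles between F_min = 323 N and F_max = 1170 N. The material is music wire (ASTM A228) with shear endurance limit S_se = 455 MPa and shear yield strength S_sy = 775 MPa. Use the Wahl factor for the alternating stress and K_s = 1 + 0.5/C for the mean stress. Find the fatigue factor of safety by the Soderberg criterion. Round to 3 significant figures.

C = D/d = 48.0/9.4 = 5.1064; K_W = (4C−1)/(4C−4)+0.615/C = 1.3031; K_s = 1+0.5/C = 1.0979
F_a = (F_max−F_min)/2 = 423.5 N; F_m = (F_max+F_min)/2 = 746.5 N
τ_a = K_W·8F_aD/(πd³) = 1.3031 × 62.323 = 81.212 MPa
τ_m = K_s·8F_mD/(πd³) = 1.0979 × 109.86 = 120.61 MPa
Soderberg: 1/n_f = τ_a/S_se + τ_m/S_sy = 81.212/455 + 120.61/775 = 0.17849 + 0.15563 = 0.33412
n_f = 1/0.33412 = 2.993

2.99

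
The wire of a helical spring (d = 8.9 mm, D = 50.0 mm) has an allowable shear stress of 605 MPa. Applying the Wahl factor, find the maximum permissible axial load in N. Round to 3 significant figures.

C = D/d = 50.0/8.9 = 5.6180
K_W = (4C−1)/(4C−4) + 0.615/C = 21.472/18.472 + 0.1095 = 1.2719
τ_max = K·8FD/(πd³) → F_max = τ_allow·πd³/(8DK)
F_max = 605·π·8.9³/(8·50.0·1.2719) = 1.3399e+06/508.75 = 2633.7 N

2630 N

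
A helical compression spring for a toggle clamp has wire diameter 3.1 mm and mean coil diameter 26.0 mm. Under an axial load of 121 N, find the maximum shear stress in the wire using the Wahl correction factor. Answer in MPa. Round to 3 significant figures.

316 MPa

Spring index C = D/d = 26.0/3.1 = 8.3871
K_W = (4C−1)/(4C−4) + 0.615/C = 32.548/29.548 + 0.0733 = 1.1749
τ₀ = 8FD/(πd³) = 8·121·26.0/(π·3.1³) = 25168/93.591 = 268.91 MPa
τ_max = K·τ₀ = 1.1749 × 268.91 = 315.94 MPa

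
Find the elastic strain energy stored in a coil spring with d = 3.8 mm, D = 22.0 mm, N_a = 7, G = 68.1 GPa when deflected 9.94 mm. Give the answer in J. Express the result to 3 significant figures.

k = Gd⁴/(8D³N_a) = (68.1×10³)(3.8⁴)/(8·22.0³·7) = 23.814 N/mm
U = ½kδ² = 0.5 × 23.814 × 9.94² = 1176.4 N·mm = 1.1764 J

1.18 J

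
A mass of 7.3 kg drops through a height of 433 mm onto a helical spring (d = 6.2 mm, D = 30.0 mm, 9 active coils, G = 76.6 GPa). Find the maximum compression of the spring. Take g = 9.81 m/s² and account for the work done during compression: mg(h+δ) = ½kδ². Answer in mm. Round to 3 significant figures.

k = Gd⁴/(8D³N_a) = (76.6×10³)(6.2⁴)/(8·30.0³·9) = 58.224 N/mm
W = mg = 7.3 × 9.81 = 71.613 N
½kδ² − Wδ − Wh = 0 → δ = (W + √(W² + 2kWh))/k
δ = (71.613 + √(5128.4 + 3.61085e+06))/58.224 = (71.613 + 1901.6)/58.224 = 33.89 mm

33.9 mm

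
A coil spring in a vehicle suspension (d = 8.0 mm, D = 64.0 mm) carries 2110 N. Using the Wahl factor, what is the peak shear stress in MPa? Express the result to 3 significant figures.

Spring index C = D/d = 64.0/8.0 = 8.0000
K_W = (4C−1)/(4C−4) + 0.615/C = 31.000/28.000 + 0.0769 = 1.1840
τ₀ = 8FD/(πd³) = 8·2110·64.0/(π·8.0³) = 1.08032e+06/1608.5 = 671.63 MPa
τ_max = K·τ₀ = 1.1840 × 671.63 = 795.23 MPa

795 MPa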